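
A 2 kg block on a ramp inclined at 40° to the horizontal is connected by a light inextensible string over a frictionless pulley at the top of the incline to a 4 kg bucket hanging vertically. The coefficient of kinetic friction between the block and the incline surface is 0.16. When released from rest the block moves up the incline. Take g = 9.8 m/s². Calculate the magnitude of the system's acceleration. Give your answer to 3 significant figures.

4.03 m/s²

For the block on the incline: the weight component along the slope is m₁g sin 40° = 2 × 9.8 × 0.6428 = 12.599 N and the normal force is N = m₁g cos 40° = 15.014 N.
Kinetic friction opposes the block's motion up the incline: f = μN = 0.16 × 15.014 = 2.402 N acting down the slope.
Newton's second law for the block (up-slope positive): T − 12.599 − 2.402 = 2 a. For the hanging bucket (downward positive): 4 × 9.8 − T = 4 a.
Adding the two equations eliminates T: 24.199 = 6 a, so a = 4.0332 m/s².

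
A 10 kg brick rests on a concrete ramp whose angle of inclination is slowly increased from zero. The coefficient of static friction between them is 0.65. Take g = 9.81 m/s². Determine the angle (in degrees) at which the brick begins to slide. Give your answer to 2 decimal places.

33.02°

At the threshold of sliding, static friction is at its maximum μ_s N and exactly balances the weight component along the incline: mg sin θ = μ_s mg cos θ.
Hence tan θ = μ_s = 0.65, so θ = arctan(0.65) = 33.0239°.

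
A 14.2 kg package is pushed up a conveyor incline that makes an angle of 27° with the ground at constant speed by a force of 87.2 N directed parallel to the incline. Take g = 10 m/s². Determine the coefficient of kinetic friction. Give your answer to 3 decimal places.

0.180

At constant speed ΣF = 0 along the incline. The applied 87.2 N acts up the slope; the weight component mg sin 27° = 64.467 N and kinetic friction μN both act down the slope.
So 87.2 = 64.467 + μ × 126.523, giving μ = (87.2 − 64.467) / 126.523 = 0.1797.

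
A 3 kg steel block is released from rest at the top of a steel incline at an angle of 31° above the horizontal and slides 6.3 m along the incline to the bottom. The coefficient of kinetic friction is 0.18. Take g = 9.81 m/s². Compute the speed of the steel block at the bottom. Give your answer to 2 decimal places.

The weight component along the incline is mg sin 31° = 15.158 N and the normal force is N = mg cos 31° = 25.226 N.
Friction up the slope is f = μN = 0.18 × 25.226 = 4.541 N, so the net downslope force is 15.158 − 4.541 = 10.617 N and a = 10.617 / 3 = 3.5390 m/s².
Starting from rest over a distance of 6.3 m, v² = 2aL = 2 × 3.5390 × 6.3 = 44.5914, so v = 6.6777 m/s.

6.68 m/s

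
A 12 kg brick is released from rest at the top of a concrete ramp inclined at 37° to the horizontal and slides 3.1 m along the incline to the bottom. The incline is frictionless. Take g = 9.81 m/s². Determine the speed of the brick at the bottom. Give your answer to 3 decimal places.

The weight component along the incline is mg sin 37° = 70.846 N and the normal force is N = mg cos 37° = 94.015 N.
With no friction, a = g sin 37° = 5.9038 m/s².
Starting from rest over a distance of 3.1 m, v² = 2aL = 2 × 5.9038 × 3.1 = 36.6036, so v = 6.0501 m/s.

6.050 m/s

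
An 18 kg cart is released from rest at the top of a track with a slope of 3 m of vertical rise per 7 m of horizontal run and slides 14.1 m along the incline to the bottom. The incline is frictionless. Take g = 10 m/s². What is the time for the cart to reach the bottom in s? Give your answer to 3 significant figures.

2.68 s

The weight component along the incline is mg sin 23.20° = 70.905 N and the normal force is N = mg cos 23.20° = 165.446 N.
With no friction, a = g sin 23.20° = 3.9392 m/s².
Starting from rest, L = ½at², so t = √(2L/a) = √(2 × 14.1 / 3.9392) = 2.6756 s.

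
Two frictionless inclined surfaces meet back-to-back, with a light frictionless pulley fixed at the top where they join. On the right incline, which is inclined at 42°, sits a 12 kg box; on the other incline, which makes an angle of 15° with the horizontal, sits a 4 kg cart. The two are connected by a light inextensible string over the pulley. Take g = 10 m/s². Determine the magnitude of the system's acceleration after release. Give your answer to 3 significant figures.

Resolve each weight along its own incline: the 12 kg mass has component 12 × 10 × sin 42° = 80.296 N down its slope, and the 4 kg mass has 4 × 10 × sin 15° = 10.353 N down its slope.
The 12 kg side's 80.296 N exceeds the other side's 10.353 N, so that mass slides down and the 4 kg mass slides up. Taking that direction as positive, Newton's second law for the whole system gives 80.296 − 10.353 = (12 + 4) a, so a = 69.943 / 16 = 4.3714 m/s².

4.37 m/s²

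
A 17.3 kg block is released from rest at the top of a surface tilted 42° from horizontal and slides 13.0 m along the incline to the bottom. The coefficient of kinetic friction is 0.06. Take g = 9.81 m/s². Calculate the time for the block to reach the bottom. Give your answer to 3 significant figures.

The weight component along the incline is mg sin 42° = 113.560 N and the normal force is N = mg cos 42° = 126.121 N.
Friction up the slope is f = μN = 0.06 × 126.121 = 7.567 N, so the net downslope force is 113.560 − 7.567 = 105.993 N and a = 105.993 / 17.3 = 6.1268 m/s².
Starting from rest, L = ½at², so t = √(2L/a) = √(2 × 13.0 / 6.1268) = 2.0600 s.

2.06 s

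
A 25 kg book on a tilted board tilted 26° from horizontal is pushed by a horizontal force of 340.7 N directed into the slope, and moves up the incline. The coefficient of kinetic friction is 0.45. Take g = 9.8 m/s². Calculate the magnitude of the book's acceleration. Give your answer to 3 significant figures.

The horizontal push has components F cos 26° = 340.7 × 0.8988 = 306.221 N up the incline and F sin 26° = 340.7 × 0.4384 = 149.363 N pressing into the surface.
The normal force is therefore N = mg cos 26° + F sin 26° = 220.206 + 149.363 = 369.569 N, and kinetic friction down the slope is μN = 0.45 × 369.569 = 166.306 N.
Along the incline: F cos 26° − mg sin 26° − μN = ma, so 306.221 − 107.408 − 166.306 = 25 a, giving a = 1.3003 m/s².

1.30 m/s²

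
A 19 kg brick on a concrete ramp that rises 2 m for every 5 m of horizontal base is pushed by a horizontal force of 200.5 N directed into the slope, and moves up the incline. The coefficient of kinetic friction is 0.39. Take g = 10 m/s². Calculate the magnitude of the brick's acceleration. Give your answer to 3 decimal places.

0.934 m/s²

The horizontal push has components F cos 21.80° = 200.5 × 0.9285 = 186.164 N up the incline and F sin 21.80° = 200.5 × 0.3714 = 74.466 N pressing into the surface.
The normal force is therefore N = mg cos 21.80° + F sin 21.80° = 176.415 + 74.466 = 250.881 N, and kinetic friction down the slope is μN = 0.39 × 250.881 = 97.844 N.
Along the incline: F cos 21.80° − mg sin 21.80° − μN = ma, so 186.164 − 70.566 − 97.844 = 19 a, giving a = 0.9344 m/s².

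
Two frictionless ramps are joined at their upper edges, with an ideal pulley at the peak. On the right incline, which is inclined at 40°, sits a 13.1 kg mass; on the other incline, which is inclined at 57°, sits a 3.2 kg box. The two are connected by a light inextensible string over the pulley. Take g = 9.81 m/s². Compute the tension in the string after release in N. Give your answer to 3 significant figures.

Resolve each weight along its own incline: the 13.1 kg mass has component 13.1 × 9.81 × sin 40° = 82.605 N down its slope, and the 3.2 kg mass has 3.2 × 9.81 × sin 57° = 26.328 N down its slope.
The 13.1 kg side's 82.605 N exceeds the other side's 26.328 N, so that mass slides down and the 3.2 kg mass slides up. Taking that direction as positive, Newton's second law for the whole system gives 82.605 − 26.328 = (13.1 + 3.2) a, so a = 56.277 / 16.3 = 3.4526 m/s².
For the 3.2 kg mass (up-slope positive): T − 26.328 = 3.2 × 3.4526, so T = 37.376 N.

37.4 N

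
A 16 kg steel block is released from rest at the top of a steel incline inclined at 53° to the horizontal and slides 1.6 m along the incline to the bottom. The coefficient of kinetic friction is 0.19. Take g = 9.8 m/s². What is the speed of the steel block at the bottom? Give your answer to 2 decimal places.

The weight component along the incline is mg sin 53° = 125.226 N and the normal force is N = mg cos 53° = 94.365 N.
Friction up the slope is f = μN = 0.19 × 94.365 = 17.929 N, so the net downslope force is 125.226 − 17.929 = 107.297 N and a = 107.297 / 16 = 6.7061 m/s².
Starting from rest over a distance of 1.6 m, v² = 2aL = 2 × 6.7061 × 1.6 = 21.4595, so v = 4.6324 m/s.

4.63 m/s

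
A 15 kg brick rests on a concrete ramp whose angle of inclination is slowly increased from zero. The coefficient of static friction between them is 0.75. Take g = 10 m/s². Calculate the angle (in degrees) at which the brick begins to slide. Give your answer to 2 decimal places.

At the threshold of sliding, static friction is at its maximum μ_s N and exactly balances the weight component along the incline: mg sin θ = μ_s mg cos θ.
Hence tan θ = μ_s = 0.75, so θ = arctan(0.75) = 36.8699°.

36.87°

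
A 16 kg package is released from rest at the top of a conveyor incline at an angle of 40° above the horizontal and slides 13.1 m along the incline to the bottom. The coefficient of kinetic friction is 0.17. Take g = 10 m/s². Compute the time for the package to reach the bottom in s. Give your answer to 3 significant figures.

The weight component along the incline is mg sin 40° = 102.846 N and the normal force is N = mg cos 40° = 122.567 N.
Friction up the slope is f = μN = 0.17 × 122.567 = 20.836 N, so the net downslope force is 102.846 − 20.836 = 82.010 N and a = 82.010 / 16 = 5.1256 m/s².
Starting from rest, L = ½at², so t = √(2L/a) = √(2 × 13.1 / 5.1256) = 2.2609 s.

2.26 s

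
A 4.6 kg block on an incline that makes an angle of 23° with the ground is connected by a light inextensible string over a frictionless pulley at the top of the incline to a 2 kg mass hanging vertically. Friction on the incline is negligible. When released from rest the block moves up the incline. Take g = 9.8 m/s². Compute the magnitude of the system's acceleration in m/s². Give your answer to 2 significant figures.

0.30 m/s²

For the block on the incline: the weight component along the slope is m₁g sin 23° = 4.6 × 9.8 × 0.3907 = 17.613 N and the normal force is N = m₁g cos 23° = 41.496 N.
Newton's second law for the block (up-slope positive): T − 17.613 = 4.6 a. For the hanging mass (downward positive): 2 × 9.8 − T = 2 a.
Adding the two equations eliminates T: 1.987 = 6.6 a, so a = 0.3011 m/s².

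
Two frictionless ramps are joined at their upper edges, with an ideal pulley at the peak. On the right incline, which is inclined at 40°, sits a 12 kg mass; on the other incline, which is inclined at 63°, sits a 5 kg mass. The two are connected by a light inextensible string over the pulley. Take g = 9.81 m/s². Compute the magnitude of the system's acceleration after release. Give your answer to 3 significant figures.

1.88 m/s²

Resolve each weight along its own incline: the 12 kg mass has component 12 × 9.81 × sin 40° = 75.669 N down its slope, and the 5 kg mass has 5 × 9.81 × sin 63° = 43.704 N down its slope.
The 12 kg side's 75.669 N exceeds the other side's 43.704 N, so that mass slides down and the 5 kg mass slides up. Taking that direction as positive, Newton's second law for the whole system gives 75.669 − 43.704 = (12 + 5) a, so a = 31.965 / 17 = 1.8803 m/s².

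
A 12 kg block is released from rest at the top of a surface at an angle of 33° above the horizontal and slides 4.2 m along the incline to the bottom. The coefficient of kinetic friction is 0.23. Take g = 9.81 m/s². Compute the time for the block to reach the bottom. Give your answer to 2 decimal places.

The weight component along the incline is mg sin 33° = 64.115 N and the normal force is N = mg cos 33° = 98.728 N.
Friction up the slope is f = μN = 0.23 × 98.728 = 22.707 N, so the net downslope force is 64.115 − 22.707 = 41.408 N and a = 41.408 / 12 = 3.4507 m/s².
Starting from rest, L = ½at², so t = √(2L/a) = √(2 × 4.2 / 3.4507) = 1.5602 s.

1.56 s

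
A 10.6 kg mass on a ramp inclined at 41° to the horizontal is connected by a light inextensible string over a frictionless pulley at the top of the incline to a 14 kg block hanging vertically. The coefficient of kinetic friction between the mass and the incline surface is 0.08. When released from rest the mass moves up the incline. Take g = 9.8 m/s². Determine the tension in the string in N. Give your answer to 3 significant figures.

101 N

For the mass on the incline: the weight component along the slope is m₁g sin 41° = 10.6 × 9.8 × 0.6561 = 68.156 N and the normal force is N = m₁g cos 41° = 78.399 N.
Kinetic friction opposes the mass's motion up the incline: f = μN = 0.08 × 78.399 = 6.272 N acting down the slope.
Newton's second law for the mass (up-slope positive): T − 68.156 − 6.272 = 10.6 a. For the hanging block (downward positive): 14 × 9.8 − T = 14 a.
Adding the two equations eliminates T: 62.772 = 24.6 a, so a = 2.5517 m/s².
Then from the hanging block's equation, T = 14 × (9.8 − 2.5517) = 101.476 N.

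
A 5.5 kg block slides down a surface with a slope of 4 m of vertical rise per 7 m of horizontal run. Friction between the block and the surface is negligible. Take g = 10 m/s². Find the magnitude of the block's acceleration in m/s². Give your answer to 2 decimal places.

4.96 m/s²

Resolving the weight along the incline: the component pulling the block down the slope is mg sin 29.74° = 5.5 × 10 × 0.4961 = 27.285 N, and the normal force is N = mg cos 29.74° = 5.5 × 10 × 0.8682 = 47.751 N.
With no friction the net force along the incline is 27.285 N, so a = g sin 29.74° = 27.285 / 5.5 = 4.9609 m/s².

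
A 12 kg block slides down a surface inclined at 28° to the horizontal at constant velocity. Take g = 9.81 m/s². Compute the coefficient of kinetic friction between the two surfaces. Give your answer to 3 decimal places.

0.532

At constant velocity the net force along the incline is zero: mg sin 28° = μ mg cos 28°.
So μ = tan 28° = 0.4695 / 0.8829 = 0.5318.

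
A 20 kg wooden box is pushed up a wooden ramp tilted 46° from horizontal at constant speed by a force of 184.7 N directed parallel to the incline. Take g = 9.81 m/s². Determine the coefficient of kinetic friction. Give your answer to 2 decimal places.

0.32

At constant speed ΣF = 0 along the incline. The applied 184.7 N acts up the slope; the weight component mg sin 46° = 141.134 N and kinetic friction μN both act down the slope.
So 184.7 = 141.134 + μ × 136.292, giving μ = (184.7 − 141.134) / 136.292 = 0.3197.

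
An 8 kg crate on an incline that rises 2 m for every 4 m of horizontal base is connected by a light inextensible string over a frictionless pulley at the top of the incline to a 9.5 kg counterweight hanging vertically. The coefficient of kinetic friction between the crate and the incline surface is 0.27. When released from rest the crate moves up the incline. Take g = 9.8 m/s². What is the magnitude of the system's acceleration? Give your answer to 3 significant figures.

For the crate on the incline: the weight component along the slope is m₁g sin 26.57° = 8 × 9.8 × 0.4472 = 35.060 N and the normal force is N = m₁g cos 26.57° = 70.123 N.
Kinetic friction opposes the crate's motion up the incline: f = μN = 0.27 × 70.123 = 18.933 N acting down the slope.
Newton's second law for the crate (up-slope positive): T − 35.060 − 18.933 = 8 a. For the hanging counterweight (downward positive): 9.5 × 9.8 − T = 9.5 a.
Adding the two equations eliminates T: 39.107 = 17.5 a, so a = 2.2347 m/s².

2.23 m/s²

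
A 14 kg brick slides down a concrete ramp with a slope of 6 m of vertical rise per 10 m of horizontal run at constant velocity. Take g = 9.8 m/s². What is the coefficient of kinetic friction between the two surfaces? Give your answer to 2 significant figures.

At constant velocity the net force along the incline is zero: mg sin 30.96° = μ mg cos 30.96°.
So μ = tan 30.96° = 0.5145 / 0.8575 = 0.6000.

0.60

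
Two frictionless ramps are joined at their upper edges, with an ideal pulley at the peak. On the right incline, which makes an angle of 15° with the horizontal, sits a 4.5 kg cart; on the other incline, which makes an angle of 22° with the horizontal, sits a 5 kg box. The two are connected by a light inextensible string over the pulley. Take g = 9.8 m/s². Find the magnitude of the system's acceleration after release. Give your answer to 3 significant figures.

0.731 m/s²

Resolve each weight along its own incline: the 4.5 kg mass has component 4.5 × 9.8 × sin 15° = 11.414 N down its slope, and the 5 kg mass has 5 × 9.8 × sin 22° = 18.356 N down its slope.
The 5 kg side's 18.356 N exceeds the other side's 11.414 N, so that mass slides down and the 4.5 kg mass slides up. Taking that direction as positive, Newton's second law for the whole system gives 18.356 − 11.414 = (4.5 + 5) a, so a = 6.942 / 9.5 = 0.7307 m/s².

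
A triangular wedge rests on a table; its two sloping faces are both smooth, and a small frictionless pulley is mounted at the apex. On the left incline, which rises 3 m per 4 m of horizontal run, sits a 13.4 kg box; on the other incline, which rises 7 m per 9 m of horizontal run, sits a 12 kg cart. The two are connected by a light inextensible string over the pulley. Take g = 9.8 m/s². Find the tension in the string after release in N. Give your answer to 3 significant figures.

75.3 N

Resolve each weight along its own incline: the 13.4 kg mass has component 13.4 × 9.8 × sin 36.87° = 78.792 N down its slope, and the 12 kg mass has 12 × 9.8 × sin 37.87° = 72.199 N down its slope.
The 13.4 kg side's 78.792 N exceeds the other side's 72.199 N, so that mass slides down and the 12 kg mass slides up. Taking that direction as positive, Newton's second law for the whole system gives 78.792 − 72.199 = (13.4 + 12) a, so a = 6.593 / 25.4 = 0.2596 m/s².
For the 12 kg mass (up-slope positive): T − 72.199 = 12 × 0.2596, so T = 75.314 N.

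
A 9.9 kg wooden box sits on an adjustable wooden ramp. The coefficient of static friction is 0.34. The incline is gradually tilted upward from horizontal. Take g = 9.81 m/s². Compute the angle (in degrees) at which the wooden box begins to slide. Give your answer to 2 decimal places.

18.78°

At the threshold of sliding, static friction is at its maximum μ_s N and exactly balances the weight component along the incline: mg sin θ = μ_s mg cos θ.
Hence tan θ = μ_s = 0.34, so θ = arctan(0.34) = 18.7780°.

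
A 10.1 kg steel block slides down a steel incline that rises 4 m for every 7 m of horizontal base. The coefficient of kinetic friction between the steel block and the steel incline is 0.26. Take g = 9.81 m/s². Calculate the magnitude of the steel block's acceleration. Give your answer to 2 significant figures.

Resolving the weight along the incline: the component pulling the steel block down the slope is mg sin 29.74° = 10.1 × 9.81 × 0.4961 = 49.154 N, and the normal force is N = mg cos 29.74° = 10.1 × 9.81 × 0.8682 = 86.022 N.
Kinetic friction acts up the slope with magnitude f = μN = 0.26 × 86.022 = 22.366 N.
Net force along the incline is 49.154 − 22.366 = 26.788 N, so a = 26.788 / 10.1 = 2.6523 m/s².

2.7 m/s²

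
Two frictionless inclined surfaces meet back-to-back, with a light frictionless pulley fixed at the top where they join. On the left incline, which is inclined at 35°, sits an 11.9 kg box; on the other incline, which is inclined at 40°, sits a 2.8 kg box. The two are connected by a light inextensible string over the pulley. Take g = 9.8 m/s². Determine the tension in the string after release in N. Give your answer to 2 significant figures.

27 N

Resolve each weight along its own incline: the 11.9 kg mass has component 11.9 × 9.8 × sin 35° = 66.890 N down its slope, and the 2.8 kg mass has 2.8 × 9.8 × sin 40° = 17.638 N down its slope.
The 11.9 kg side's 66.890 N exceeds the other side's 17.638 N, so that mass slides down and the 2.8 kg mass slides up. Taking that direction as positive, Newton's second law for the whole system gives 66.890 − 17.638 = (11.9 + 2.8) a, so a = 49.252 / 14.7 = 3.3505 m/s².
For the 2.8 kg mass (up-slope positive): T − 17.638 = 2.8 × 3.3505, so T = 27.019 N.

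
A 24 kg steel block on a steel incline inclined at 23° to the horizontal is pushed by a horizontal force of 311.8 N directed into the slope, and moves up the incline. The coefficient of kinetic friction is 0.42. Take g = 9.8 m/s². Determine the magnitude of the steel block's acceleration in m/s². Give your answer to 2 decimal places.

The horizontal push has components F cos 23° = 311.8 × 0.9205 = 287.012 N up the incline and F sin 23° = 311.8 × 0.3907 = 121.820 N pressing into the surface.
The normal force is therefore N = mg cos 23° + F sin 23° = 216.502 + 121.820 = 338.322 N, and kinetic friction down the slope is μN = 0.42 × 338.322 = 142.095 N.
Along the incline: F cos 23° − mg sin 23° − μN = ma, so 287.012 − 91.893 − 142.095 = 24 a, giving a = 2.2093 m/s².

2.21 m/s²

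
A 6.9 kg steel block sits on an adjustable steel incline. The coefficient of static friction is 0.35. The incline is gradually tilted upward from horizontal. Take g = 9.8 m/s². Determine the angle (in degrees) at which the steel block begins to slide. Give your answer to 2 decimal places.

19.29°

At the threshold of sliding, static friction is at its maximum μ_s N and exactly balances the weight component along the incline: mg sin θ = μ_s mg cos θ.
Hence tan θ = μ_s = 0.35, so θ = arctan(0.35) = 19.2900°.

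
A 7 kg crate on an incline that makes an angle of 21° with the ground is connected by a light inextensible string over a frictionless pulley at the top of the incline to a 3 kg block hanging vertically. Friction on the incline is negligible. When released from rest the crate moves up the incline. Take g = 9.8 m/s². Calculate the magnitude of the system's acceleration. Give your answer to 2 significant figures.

For the crate on the incline: the weight component along the slope is m₁g sin 21° = 7 × 9.8 × 0.3584 = 24.586 N and the normal force is N = m₁g cos 21° = 64.044 N.
Newton's second law for the crate (up-slope positive): T − 24.586 = 7 a. For the hanging block (downward positive): 3 × 9.8 − T = 3 a.
Adding the two equations eliminates T: 4.814 = 10 a, so a = 0.4814 m/s².

0.48 m/s²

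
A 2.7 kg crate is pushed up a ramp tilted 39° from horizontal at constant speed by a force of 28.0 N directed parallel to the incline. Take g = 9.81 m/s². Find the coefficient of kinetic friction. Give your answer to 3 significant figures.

0.550

At constant speed ΣF = 0 along the incline. The applied 28.0 N acts up the slope; the weight component mg sin 39° = 16.669 N and kinetic friction μN both act down the slope.
So 28.0 = 16.669 + μ × 20.584, giving μ = (28.0 − 16.669) / 20.584 = 0.5505.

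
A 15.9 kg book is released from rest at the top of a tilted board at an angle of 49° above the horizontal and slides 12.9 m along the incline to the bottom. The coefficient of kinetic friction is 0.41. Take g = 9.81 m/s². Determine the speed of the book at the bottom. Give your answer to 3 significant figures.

The weight component along the incline is mg sin 49° = 117.719 N and the normal force is N = mg cos 49° = 102.331 N.
Friction up the slope is f = μN = 0.41 × 102.331 = 41.956 N, so the net downslope force is 117.719 − 41.956 = 75.763 N and a = 75.763 / 15.9 = 4.7650 m/s².
Starting from rest over a distance of 12.9 m, v² = 2aL = 2 × 4.7650 × 12.9 = 122.9370, so v = 11.0877 m/s.

11.1 m/s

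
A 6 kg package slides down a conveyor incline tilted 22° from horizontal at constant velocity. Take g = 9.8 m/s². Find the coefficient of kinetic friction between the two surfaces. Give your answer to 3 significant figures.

0.404

At constant velocity the net force along the incline is zero: mg sin 22° = μ mg cos 22°.
So μ = tan 22° = 0.3746 / 0.9272 = 0.4040.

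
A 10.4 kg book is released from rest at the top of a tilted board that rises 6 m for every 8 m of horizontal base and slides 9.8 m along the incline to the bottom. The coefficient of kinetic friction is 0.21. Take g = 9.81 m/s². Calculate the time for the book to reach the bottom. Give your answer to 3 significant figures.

The weight component along the incline is mg sin 36.87° = 61.214 N and the normal force is N = mg cos 36.87° = 81.619 N.
Friction up the slope is f = μN = 0.21 × 81.619 = 17.140 N, so the net downslope force is 61.214 − 17.140 = 44.074 N and a = 44.074 / 10.4 = 4.2379 m/s².
Starting from rest, L = ½at², so t = √(2L/a) = √(2 × 9.8 / 4.2379) = 2.1506 s.

2.15 s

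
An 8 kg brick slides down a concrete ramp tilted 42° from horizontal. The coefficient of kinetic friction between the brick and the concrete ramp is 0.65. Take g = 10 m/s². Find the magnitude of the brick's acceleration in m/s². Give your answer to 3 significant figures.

1.86 m/s²

Resolving the weight along the incline: the component pulling the brick down the slope is mg sin 42° = 8 × 10 × 0.6691 = 53.528 N, and the normal force is N = mg cos 42° = 8 × 10 × 0.7431 = 59.448 N.
Kinetic friction acts up the slope with magnitude f = μN = 0.65 × 59.448 = 38.641 N.
Net force along the incline is 53.528 − 38.641 = 14.887 N, so a = 14.887 / 8 = 1.8609 m/s².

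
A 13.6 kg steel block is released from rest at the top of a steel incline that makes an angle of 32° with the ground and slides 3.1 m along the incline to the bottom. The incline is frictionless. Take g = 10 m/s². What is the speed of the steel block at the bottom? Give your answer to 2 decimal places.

5.73 m/s

The weight component along the incline is mg sin 32° = 72.069 N and the normal force is N = mg cos 32° = 115.335 N.
With no friction, a = g sin 32° = 5.2992 m/s².
Starting from rest over a distance of 3.1 m, v² = 2aL = 2 × 5.2992 × 3.1 = 32.8550, so v = 5.7319 m/s.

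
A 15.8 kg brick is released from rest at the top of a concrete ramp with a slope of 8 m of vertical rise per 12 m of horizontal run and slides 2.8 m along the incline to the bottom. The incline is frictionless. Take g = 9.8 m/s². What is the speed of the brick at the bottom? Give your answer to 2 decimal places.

The weight component along the incline is mg sin 33.69° = 85.890 N and the normal force is N = mg cos 33.69° = 128.835 N.
With no friction, a = g sin 33.69° = 5.4361 m/s².
Starting from rest over a distance of 2.8 m, v² = 2aL = 2 × 5.4361 × 2.8 = 30.4422, so v = 5.5174 m/s.

5.52 m/s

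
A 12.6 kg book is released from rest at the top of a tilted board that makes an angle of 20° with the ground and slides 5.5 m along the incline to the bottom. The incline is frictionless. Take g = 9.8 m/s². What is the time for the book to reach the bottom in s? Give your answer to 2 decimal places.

1.81 s

The weight component along the incline is mg sin 20° = 42.233 N and the normal force is N = mg cos 20° = 116.033 N.
With no friction, a = g sin 20° = 3.3518 m/s².
Starting from rest, L = ½at², so t = √(2L/a) = √(2 × 5.5 / 3.3518) = 1.8116 s.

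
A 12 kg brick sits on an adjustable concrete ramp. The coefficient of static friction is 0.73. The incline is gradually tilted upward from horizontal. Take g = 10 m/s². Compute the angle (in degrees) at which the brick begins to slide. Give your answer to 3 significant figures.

At the threshold of sliding, static friction is at its maximum μ_s N and exactly balances the weight component along the incline: mg sin θ = μ_s mg cos θ.
Hence tan θ = μ_s = 0.73, so θ = arctan(0.73) = 36.1294°.

36.1°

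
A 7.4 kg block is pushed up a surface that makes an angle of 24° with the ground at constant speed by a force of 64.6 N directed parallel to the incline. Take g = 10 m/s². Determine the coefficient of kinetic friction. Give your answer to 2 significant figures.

0.51

At constant speed ΣF = 0 along the incline. The applied 64.6 N acts up the slope; the weight component mg sin 24° = 30.099 N and kinetic friction μN both act down the slope.
So 64.6 = 30.099 + μ × 67.602, giving μ = (64.6 − 30.099) / 67.602 = 0.5104.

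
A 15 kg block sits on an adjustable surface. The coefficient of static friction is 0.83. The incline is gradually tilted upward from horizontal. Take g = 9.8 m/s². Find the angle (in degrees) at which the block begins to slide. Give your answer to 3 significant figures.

39.7°

At the threshold of sliding, static friction is at its maximum μ_s N and exactly balances the weight component along the incline: mg sin θ = μ_s mg cos θ.
Hence tan θ = μ_s = 0.83, so θ = arctan(0.83) = 39.6927°.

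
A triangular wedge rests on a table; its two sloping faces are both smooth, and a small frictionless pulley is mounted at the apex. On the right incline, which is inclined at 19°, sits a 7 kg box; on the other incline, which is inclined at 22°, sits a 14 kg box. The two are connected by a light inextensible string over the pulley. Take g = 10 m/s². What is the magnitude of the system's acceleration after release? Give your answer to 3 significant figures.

1.41 m/s²

Resolve each weight along its own incline: the 7 kg mass has component 7 × 10 × sin 19° = 22.790 N down its slope, and the 14 kg mass has 14 × 10 × sin 22° = 52.445 N down its slope.
The 14 kg side's 52.445 N exceeds the other side's 22.790 N, so that mass slides down and the 7 kg mass slides up. Taking that direction as positive, Newton's second law for the whole system gives 52.445 − 22.790 = (7 + 14) a, so a = 29.655 / 21 = 1.4121 m/s².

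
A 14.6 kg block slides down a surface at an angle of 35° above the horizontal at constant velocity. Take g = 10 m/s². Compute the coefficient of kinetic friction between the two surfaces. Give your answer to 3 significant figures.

0.700

At constant velocity the net force along the incline is zero: mg sin 35° = μ mg cos 35°.
So μ = tan 35° = 0.5736 / 0.8192 = 0.7002.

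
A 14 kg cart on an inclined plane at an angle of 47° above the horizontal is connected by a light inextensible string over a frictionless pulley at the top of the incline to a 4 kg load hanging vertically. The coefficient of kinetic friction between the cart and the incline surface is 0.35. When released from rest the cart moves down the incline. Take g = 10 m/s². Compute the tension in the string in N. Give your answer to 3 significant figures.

For the cart on the incline: the weight component along the slope is m₁g sin 47° = 14 × 10 × 0.7314 = 102.396 N and the normal force is N = m₁g cos 47° = 95.480 N.
Kinetic friction opposes the cart's motion down the incline: f = μN = 0.35 × 95.480 = 33.418 N acting up the slope.
Newton's second law for the cart (down-slope positive): 102.396 − 33.418 − T = 14 a. For the hanging load (upward positive): T − 4 × 10 = 4 a.
Adding the two equations eliminates T: 28.978 = 18 a, so a = 1.6099 m/s².
Then from the hanging load's equation, T = 4 × (10 + 1.6099) = 46.440 N.

46.4 N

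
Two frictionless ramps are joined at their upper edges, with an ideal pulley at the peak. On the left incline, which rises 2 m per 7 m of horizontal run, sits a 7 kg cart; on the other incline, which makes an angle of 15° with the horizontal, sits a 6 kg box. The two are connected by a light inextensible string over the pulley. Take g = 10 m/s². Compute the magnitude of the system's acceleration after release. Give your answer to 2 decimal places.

0.28 m/s²

Resolve each weight along its own incline: the 7 kg mass has component 7 × 10 × sin 15.95° = 19.230 N down its slope, and the 6 kg mass has 6 × 10 × sin 15° = 15.529 N down its slope.
The 7 kg side's 19.230 N exceeds the other side's 15.529 N, so that mass slides down and the 6 kg mass slides up. Taking that direction as positive, Newton's second law for the whole system gives 19.230 − 15.529 = (7 + 6) a, so a = 3.701 / 13 = 0.2847 m/s².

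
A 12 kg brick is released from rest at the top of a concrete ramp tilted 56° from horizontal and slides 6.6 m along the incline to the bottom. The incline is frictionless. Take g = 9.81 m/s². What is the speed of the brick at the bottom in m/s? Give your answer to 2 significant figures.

10 m/s

The weight component along the incline is mg sin 56° = 97.594 N and the normal force is N = mg cos 56° = 65.828 N.
With no friction, a = g sin 56° = 8.1329 m/s².
Starting from rest over a distance of 6.6 m, v² = 2aL = 2 × 8.1329 × 6.6 = 107.3543, so v = 10.3612 m/s.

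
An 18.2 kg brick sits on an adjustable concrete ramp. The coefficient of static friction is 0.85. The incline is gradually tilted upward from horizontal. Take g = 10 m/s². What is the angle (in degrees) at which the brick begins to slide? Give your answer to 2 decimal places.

At the threshold of sliding, static friction is at its maximum μ_s N and exactly balances the weight component along the incline: mg sin θ = μ_s mg cos θ.
Hence tan θ = μ_s = 0.85, so θ = arctan(0.85) = 40.3645°.

40.36°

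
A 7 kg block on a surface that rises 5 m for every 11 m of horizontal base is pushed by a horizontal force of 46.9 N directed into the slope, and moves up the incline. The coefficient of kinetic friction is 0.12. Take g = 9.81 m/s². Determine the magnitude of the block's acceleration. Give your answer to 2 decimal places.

The horizontal push has components F cos 24.44° = 46.9 × 0.9104 = 42.698 N up the incline and F sin 24.44° = 46.9 × 0.4138 = 19.407 N pressing into the surface.
The normal force is therefore N = mg cos 24.44° + F sin 24.44° = 62.517 + 19.407 = 81.924 N, and kinetic friction down the slope is μN = 0.12 × 81.924 = 9.831 N.
Along the incline: F cos 24.44° − mg sin 24.44° − μN = ma, so 42.698 − 28.416 − 9.831 = 7 a, giving a = 0.6359 m/s².

0.64 m/s²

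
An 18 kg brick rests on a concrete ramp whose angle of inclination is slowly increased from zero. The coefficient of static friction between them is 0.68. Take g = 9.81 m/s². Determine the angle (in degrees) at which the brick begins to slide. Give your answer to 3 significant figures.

At the threshold of sliding, static friction is at its maximum μ_s N and exactly balances the weight component along the incline: mg sin θ = μ_s mg cos θ.
Hence tan θ = μ_s = 0.68, so θ = arctan(0.68) = 34.2157°.

34.2°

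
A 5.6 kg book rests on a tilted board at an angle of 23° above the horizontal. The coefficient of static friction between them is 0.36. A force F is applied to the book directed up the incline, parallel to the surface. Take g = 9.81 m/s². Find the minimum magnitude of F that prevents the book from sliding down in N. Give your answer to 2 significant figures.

3.3 N

The normal force is N = mg cos 23° = 50.569 N. With F at its minimum the book is on the verge of sliding down, so static friction is at its maximum μ_s N = 0.36 × 50.569 = 18.205 N and acts up the slope.
Equilibrium along the incline: F + μ_s N = mg sin 23°, so F = 21.465 − 18.205 = 3.260 N.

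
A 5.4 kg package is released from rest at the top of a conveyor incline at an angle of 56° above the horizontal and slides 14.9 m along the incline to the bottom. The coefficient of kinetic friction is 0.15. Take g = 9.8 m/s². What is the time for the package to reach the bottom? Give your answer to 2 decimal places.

The weight component along the incline is mg sin 56° = 43.873 N and the normal force is N = mg cos 56° = 29.592 N.
Friction up the slope is f = μN = 0.15 × 29.592 = 4.439 N, so the net downslope force is 43.873 − 4.439 = 39.434 N and a = 39.434 / 5.4 = 7.3026 m/s².
Starting from rest, L = ½at², so t = √(2L/a) = √(2 × 14.9 / 7.3026) = 2.0201 s.

2.02 s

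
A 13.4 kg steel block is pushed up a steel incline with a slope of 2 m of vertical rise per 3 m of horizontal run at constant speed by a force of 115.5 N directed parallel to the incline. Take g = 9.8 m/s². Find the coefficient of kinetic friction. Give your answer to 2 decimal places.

At constant speed ΣF = 0 along the incline. The applied 115.5 N acts up the slope; the weight component mg sin 33.69° = 72.843 N and kinetic friction μN both act down the slope.
So 115.5 = 72.843 + μ × 109.265, giving μ = (115.5 − 72.843) / 109.265 = 0.3904.

0.39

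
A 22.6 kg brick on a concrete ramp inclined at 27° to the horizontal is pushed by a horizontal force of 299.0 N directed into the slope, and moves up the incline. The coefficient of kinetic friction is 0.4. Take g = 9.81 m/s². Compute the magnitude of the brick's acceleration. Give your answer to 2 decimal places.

1.44 m/s²

The horizontal push has components F cos 27° = 299.0 × 0.8910 = 266.409 N up the incline and F sin 27° = 299.0 × 0.4540 = 135.746 N pressing into the surface.
The normal force is therefore N = mg cos 27° + F sin 27° = 197.540 + 135.746 = 333.286 N, and kinetic friction down the slope is μN = 0.4 × 333.286 = 133.314 N.
Along the incline: F cos 27° − mg sin 27° − μN = ma, so 266.409 − 100.655 − 133.314 = 22.6 a, giving a = 1.4354 m/s².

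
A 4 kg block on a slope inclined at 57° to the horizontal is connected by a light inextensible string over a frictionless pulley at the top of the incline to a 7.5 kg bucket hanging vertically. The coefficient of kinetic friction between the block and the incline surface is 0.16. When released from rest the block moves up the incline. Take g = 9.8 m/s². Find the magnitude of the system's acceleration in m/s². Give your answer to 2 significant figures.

3.2 m/s²

For the block on the incline: the weight component along the slope is m₁g sin 57° = 4 × 9.8 × 0.8387 = 32.877 N and the normal force is N = m₁g cos 57° = 21.350 N.
Kinetic friction opposes the block's motion up the incline: f = μN = 0.16 × 21.350 = 3.416 N acting down the slope.
Newton's second law for the block (up-slope positive): T − 32.877 − 3.416 = 4 a. For the hanging bucket (downward positive): 7.5 × 9.8 − T = 7.5 a.
Adding the two equations eliminates T: 37.207 = 11.5 a, so a = 3.2354 m/s².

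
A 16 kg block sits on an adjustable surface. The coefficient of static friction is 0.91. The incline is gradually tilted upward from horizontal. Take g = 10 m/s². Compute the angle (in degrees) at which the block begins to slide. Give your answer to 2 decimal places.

At the threshold of sliding, static friction is at its maximum μ_s N and exactly balances the weight component along the incline: mg sin θ = μ_s mg cos θ.
Hence tan θ = μ_s = 0.91, so θ = arctan(0.91) = 42.3022°.

42.30°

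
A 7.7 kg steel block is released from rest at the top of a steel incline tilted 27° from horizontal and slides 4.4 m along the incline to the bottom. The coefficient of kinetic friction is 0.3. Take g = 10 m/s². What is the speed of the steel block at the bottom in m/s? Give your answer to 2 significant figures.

4.1 m/s

The weight component along the incline is mg sin 27° = 34.957 N and the normal force is N = mg cos 27° = 68.608 N.
Friction up the slope is f = μN = 0.3 × 68.608 = 20.582 N, so the net downslope force is 34.957 − 20.582 = 14.375 N and a = 14.375 / 7.7 = 1.8669 m/s².
Starting from rest over a distance of 4.4 m, v² = 2aL = 2 × 1.8669 × 4.4 = 16.4287, so v = 4.0532 m/s.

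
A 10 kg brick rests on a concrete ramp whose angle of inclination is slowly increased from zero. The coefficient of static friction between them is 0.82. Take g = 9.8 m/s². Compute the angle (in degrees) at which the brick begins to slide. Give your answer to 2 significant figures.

At the threshold of sliding, static friction is at its maximum μ_s N and exactly balances the weight component along the incline: mg sin θ = μ_s mg cos θ.
Hence tan θ = μ_s = 0.82, so θ = arctan(0.82) = 39.3518°.

39°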